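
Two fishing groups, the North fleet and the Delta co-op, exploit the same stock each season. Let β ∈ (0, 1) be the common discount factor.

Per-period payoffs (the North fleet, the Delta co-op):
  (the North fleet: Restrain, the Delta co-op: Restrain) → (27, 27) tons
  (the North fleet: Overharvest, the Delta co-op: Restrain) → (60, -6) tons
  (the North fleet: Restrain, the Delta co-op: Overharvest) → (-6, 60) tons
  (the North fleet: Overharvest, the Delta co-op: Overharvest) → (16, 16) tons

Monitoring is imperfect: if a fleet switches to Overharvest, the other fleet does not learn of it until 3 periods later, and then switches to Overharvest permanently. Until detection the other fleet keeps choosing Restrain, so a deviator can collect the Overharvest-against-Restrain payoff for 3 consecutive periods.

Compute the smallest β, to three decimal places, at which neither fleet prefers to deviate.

The best deviation is to choose Overharvest for all 3 undetected periods, earning 60 each, then 16 forever once detected.
Deviation value: 60(1−β^3)/(1−β) + 16β^3/(1−β); cooperation value: 27/(1−β).
IC: 27 ≥ 60(1−β^3) + 16β^3 = 60 − 44β^3.
So β^3 ≥ 33/44 = 3/4, giving β ≥ (3/4)^(1/3) ≈ 0.909.

0.909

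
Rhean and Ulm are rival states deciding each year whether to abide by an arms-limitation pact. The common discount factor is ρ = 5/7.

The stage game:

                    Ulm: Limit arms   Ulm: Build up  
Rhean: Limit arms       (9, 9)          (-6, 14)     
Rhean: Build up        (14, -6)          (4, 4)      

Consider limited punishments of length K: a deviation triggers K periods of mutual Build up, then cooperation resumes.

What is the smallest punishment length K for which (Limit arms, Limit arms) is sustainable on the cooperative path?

No profitable deviation requires (9−4)(ρ+…+ρ^K) ≥ 14−9, i.e. ρ+…+ρ^K ≥ 1 ≈ 1.0000.
With ρ = 5/7, the partial sums are K=1: 0.7143, K=2: 1.2245.
K = 2 is the first length at which the sum reaches 1.0000.

2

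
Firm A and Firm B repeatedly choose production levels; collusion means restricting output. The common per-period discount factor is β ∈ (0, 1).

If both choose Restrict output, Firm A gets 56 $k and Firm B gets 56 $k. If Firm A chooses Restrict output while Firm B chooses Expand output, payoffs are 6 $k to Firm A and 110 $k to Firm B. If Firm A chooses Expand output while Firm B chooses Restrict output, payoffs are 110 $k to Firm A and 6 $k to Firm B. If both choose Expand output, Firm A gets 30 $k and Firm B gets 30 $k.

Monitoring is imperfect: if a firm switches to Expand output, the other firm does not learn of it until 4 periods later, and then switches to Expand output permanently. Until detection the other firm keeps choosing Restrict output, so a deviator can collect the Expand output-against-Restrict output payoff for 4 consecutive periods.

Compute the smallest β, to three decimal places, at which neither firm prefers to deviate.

0.906

The best deviation is to choose Expand output for all 4 undetected periods, earning 110 each, then 30 forever once detected.
Deviation value: 110(1−β^4)/(1−β) + 30β^4/(1−β); cooperation value: 56/(1−β).
IC: 56 ≥ 110(1−β^4) + 30β^4 = 110 − 80β^4.
So β^4 ≥ 54/80 = 27/40, giving β ≥ (27/40)^(1/4) ≈ 0.906.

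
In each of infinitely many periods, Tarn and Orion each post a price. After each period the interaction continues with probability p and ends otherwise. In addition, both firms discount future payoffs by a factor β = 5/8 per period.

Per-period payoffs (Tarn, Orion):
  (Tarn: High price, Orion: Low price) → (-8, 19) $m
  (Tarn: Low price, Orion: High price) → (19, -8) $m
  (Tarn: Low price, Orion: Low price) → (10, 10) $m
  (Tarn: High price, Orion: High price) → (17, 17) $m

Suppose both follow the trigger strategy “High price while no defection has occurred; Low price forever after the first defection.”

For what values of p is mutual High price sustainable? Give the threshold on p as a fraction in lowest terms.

16/45

Expected continuation weight on next period's payoff is β·p = 5/8·p, which plays the role of the discount factor.
Cooperation requires 5/8·p ≥ (19−17)/(19−10) = 2/9, hence p ≥ 16/45.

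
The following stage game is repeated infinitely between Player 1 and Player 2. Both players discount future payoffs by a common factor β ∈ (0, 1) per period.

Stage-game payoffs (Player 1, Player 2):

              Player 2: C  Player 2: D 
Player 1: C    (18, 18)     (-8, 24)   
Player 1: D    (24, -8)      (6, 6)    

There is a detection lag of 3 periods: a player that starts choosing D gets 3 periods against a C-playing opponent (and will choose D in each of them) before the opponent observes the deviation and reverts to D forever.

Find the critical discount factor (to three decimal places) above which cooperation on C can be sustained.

0.693

The best deviation is to choose D for all 3 undetected periods, earning 24 each, then 6 forever once detected.
Deviation value: 24(1−β^3)/(1−β) + 6β^3/(1−β); cooperation value: 18/(1−β).
IC: 18 ≥ 24(1−β^3) + 6β^3 = 24 − 18β^3.
So β^3 ≥ 6/18 = 1/3, giving β ≥ (1/3)^(1/3) ≈ 0.693.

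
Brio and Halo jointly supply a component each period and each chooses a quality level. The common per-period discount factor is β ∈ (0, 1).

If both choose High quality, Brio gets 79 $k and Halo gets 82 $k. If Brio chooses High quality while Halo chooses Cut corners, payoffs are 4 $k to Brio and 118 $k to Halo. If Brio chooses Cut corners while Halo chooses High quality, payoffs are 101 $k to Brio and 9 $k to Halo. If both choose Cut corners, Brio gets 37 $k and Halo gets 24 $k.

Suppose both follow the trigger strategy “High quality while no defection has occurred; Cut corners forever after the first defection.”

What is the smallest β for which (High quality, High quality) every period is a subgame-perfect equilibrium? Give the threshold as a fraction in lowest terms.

Brio's threshold: (101−79)/(101−37) = 11/32.
Halo's threshold: (118−82)/(118−24) = 18/47.
11/32 < 18/47, so Halo binds and β* = 18/47.

18/47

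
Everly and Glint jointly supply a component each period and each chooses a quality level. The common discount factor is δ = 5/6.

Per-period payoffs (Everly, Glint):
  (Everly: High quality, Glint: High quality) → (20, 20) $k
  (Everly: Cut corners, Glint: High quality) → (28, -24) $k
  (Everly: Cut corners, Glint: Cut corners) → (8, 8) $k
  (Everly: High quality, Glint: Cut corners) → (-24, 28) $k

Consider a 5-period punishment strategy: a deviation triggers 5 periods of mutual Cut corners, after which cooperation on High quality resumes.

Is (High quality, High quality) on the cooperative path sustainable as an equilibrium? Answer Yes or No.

Yes

IC: δ+…+δ^5 ≥ (28−20)/(20−8) = 2/3.
At δ = 5/6: partial sum = 2.9906 ≥ 0.6667. Cooperation sustainable.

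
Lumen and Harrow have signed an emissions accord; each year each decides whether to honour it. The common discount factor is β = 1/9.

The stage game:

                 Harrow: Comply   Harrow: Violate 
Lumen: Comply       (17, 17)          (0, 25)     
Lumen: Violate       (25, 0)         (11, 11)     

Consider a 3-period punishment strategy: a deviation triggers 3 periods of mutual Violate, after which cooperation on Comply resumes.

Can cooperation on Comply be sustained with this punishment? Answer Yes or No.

No

IC: β+…+β^3 ≥ (25−17)/(17−11) = 4/3.
At β = 1/9: partial sum = 0.1248 < 1.3333. Cooperation not sustainable.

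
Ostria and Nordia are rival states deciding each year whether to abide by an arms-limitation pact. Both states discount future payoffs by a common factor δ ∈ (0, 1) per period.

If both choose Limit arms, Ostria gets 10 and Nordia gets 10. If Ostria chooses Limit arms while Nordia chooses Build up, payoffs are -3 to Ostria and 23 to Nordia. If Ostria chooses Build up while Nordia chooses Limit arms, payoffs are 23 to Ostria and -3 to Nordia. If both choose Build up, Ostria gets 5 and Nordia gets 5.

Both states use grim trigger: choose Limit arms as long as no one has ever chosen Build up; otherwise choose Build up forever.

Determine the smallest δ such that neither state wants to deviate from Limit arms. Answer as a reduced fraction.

13/18

Cooperation forever yields 10 each period: 10/(1−δ).
Deviating yields 23 once, then 5 forever: 23 + 5δ/(1−δ).
No profitable deviation requires 10/(1−δ) ≥ 23 + 5δ/(1−δ).
Multiplying by (1−δ): 10 ≥ 23(1−δ) + 5δ = 23 − 18δ.
So 18δ ≥ 13, i.e. δ ≥ 13/18.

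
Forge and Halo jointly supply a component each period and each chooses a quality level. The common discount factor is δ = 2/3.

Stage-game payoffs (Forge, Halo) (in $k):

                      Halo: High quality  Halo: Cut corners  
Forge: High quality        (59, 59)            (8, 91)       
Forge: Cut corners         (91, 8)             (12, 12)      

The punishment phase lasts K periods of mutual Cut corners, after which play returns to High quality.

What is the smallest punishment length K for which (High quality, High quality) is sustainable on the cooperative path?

2

No profitable deviation requires (59−12)(δ+…+δ^K) ≥ 91−59, i.e. δ+…+δ^K ≥ 32/47 ≈ 0.6809.
With δ = 2/3, the partial sums are K=1: 0.6667, K=2: 1.1111.
K = 2 is the first length at which the sum reaches 0.6809.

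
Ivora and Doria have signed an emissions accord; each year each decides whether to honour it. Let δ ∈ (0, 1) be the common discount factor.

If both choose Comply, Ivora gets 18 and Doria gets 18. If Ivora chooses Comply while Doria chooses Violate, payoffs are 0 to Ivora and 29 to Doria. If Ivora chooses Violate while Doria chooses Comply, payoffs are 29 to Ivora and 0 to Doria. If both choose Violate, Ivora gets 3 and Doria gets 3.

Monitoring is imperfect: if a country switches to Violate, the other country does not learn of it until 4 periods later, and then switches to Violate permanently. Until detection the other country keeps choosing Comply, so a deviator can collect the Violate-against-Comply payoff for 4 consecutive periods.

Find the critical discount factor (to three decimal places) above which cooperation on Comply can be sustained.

Deviating for the 4 undetected periods gains 29−18 = 11 per period over cooperation, then loses 18−3 = 15 per period forever once punishment starts.
Gain: 11(1 + δ + … + δ^3); loss: 15·δ^4/(1−δ).
No profitable deviation ⇔ 11(1−δ^4) ≤ 15·δ^4, i.e. δ^4 ≥ 11/(11+15) = 11/26.
Hence δ ≥ (11/26)^(1/4) ≈ 0.807.

0.807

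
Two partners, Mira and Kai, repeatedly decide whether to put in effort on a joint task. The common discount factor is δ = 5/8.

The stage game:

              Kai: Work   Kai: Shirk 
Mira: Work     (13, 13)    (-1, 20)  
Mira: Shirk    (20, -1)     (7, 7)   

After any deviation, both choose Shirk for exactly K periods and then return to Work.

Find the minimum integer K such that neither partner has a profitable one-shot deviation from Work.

No profitable deviation requires (13−7)(δ+…+δ^K) ≥ 20−13, i.e. δ+…+δ^K ≥ 7/6 ≈ 1.1667.
With δ = 5/8, the partial sums are K=1: 0.6250, K=2: 1.0156, K=3: 1.2598.
K = 3 is the first length at which the sum reaches 1.1667.

3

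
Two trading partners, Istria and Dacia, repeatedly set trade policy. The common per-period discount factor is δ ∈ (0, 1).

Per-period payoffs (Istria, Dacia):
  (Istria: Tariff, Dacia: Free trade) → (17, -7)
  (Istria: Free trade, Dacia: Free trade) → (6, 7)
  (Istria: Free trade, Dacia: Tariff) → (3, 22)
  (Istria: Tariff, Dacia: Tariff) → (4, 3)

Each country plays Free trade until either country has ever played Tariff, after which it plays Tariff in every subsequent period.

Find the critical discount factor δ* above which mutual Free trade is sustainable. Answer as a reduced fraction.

11/13

Istria's threshold: (17−6)/(17−4) = 11/13.
Dacia's threshold: (22−7)/(22−3) = 15/19.
11/13 > 15/19, so Istria binds and δ* = 11/13.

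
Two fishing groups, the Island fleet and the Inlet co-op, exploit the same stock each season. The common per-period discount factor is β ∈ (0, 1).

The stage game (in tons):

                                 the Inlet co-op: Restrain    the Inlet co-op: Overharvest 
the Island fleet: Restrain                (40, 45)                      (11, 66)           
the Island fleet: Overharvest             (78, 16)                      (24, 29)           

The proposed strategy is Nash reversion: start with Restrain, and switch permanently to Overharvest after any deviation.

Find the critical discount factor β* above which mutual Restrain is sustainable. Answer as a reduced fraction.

19/27

the Island fleet's threshold: (78−40)/(78−24) = 19/27.
the Inlet co-op's threshold: (66−45)/(66−29) = 21/37.
19/27 > 21/37, so the Island fleet binds and β* = 19/27.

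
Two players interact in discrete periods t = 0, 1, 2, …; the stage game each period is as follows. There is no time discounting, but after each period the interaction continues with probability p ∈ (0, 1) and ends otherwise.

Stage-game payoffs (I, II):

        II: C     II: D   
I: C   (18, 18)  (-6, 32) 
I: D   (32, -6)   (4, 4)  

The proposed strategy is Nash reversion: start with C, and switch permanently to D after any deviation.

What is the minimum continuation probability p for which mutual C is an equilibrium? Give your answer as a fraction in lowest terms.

With no time discounting, the continuation probability p plays the role of the discount factor.
Grim-trigger IC: 18/(1−p) ≥ 32 + 4p/(1−p) ⇒ p ≥ (32−18)/(32−4) = 1/2.

1/2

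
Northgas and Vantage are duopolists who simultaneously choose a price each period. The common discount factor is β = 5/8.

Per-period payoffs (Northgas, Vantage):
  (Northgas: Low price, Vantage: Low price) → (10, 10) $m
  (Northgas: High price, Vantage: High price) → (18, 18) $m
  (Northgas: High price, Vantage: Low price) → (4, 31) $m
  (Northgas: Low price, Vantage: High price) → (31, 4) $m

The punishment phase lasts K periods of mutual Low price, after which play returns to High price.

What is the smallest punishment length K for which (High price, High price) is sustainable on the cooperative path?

8

IC: β(1−β^K)/(1−β) ≥ (31−18)/(18−10) = 13/8.
With β = 5/8: need 1 − β^K ≥ 13/8·(1−5/8)/(5/8), i.e. β^K ≤ 0.0250.
Since (5/8)^7 = 0.0373 and (5/8)^8 = 0.0233, the smallest such K is 8.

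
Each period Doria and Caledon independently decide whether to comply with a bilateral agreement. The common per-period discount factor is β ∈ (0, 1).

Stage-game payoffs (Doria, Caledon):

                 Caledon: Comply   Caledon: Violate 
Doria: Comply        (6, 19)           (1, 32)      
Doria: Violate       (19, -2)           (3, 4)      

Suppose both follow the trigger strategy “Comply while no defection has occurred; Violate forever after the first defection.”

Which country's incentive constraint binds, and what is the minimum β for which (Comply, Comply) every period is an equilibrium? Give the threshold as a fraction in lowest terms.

Doria's threshold: (19−6)/(19−3) = 13/16.
Caledon's threshold: (32−19)/(32−4) = 13/28.
13/16 > 13/28, so Doria binds and β* = 13/16.

Doria; β ≥ 13/16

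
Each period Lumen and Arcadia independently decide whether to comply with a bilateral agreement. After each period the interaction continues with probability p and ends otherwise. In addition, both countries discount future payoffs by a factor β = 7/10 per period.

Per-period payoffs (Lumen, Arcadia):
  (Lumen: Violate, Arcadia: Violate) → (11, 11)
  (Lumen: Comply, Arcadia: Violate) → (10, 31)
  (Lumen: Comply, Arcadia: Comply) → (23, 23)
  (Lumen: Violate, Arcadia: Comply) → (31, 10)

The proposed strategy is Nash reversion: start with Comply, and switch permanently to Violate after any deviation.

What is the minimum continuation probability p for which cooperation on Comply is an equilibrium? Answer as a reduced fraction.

With continuation probability p and discount β, the effective per-period discount factor is βp.
Grim-trigger IC: βp ≥ (31−23)/(31−11) = 2/5.
So p ≥ (2/5)/(7/10) = 4/7.

4/7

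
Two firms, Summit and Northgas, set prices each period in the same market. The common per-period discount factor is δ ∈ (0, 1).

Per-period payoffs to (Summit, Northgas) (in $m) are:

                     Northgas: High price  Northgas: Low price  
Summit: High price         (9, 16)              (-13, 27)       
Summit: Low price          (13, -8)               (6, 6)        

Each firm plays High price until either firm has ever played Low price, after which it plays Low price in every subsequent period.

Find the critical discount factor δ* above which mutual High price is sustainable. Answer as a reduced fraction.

4/7

Summit's threshold: (13−9)/(13−6) = 4/7.
Northgas's threshold: (27−16)/(27−6) = 11/21.
4/7 > 11/21, so Summit binds and δ* = 4/7.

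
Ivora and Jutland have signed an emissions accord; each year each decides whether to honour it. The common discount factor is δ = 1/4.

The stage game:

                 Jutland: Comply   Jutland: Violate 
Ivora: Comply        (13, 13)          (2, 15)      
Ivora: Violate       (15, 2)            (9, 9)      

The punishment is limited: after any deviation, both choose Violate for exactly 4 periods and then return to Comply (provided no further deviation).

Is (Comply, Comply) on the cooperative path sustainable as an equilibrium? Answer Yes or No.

No

A one-shot deviation gives 15 now, then 9 for 4 periods, then back to 13.
Gain from deviating: (15−13) today; loss: (13−9) in each of the next 4 periods.
No-deviation condition: (13−9)(δ+…+δ^4) ≥ 15−13, i.e. δ+…+δ^4 ≥ 1/2.
At δ = 1/4: δ+…+δ^4 = 0.3320 < 0.5000.
So cooperation is not sustainable.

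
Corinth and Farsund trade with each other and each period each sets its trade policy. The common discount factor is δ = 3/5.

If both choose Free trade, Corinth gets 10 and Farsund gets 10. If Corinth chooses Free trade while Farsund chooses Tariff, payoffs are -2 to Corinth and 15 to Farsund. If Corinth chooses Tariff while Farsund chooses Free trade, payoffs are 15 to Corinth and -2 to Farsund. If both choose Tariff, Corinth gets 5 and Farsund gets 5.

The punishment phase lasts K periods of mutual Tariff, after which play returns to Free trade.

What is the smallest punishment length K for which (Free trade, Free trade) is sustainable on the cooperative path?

3

No profitable deviation requires (10−5)(δ+…+δ^K) ≥ 15−10, i.e. δ+…+δ^K ≥ 1 ≈ 1.0000.
With δ = 3/5, the partial sums are K=1: 0.6000, K=2: 0.9600, K=3: 1.1760.
K = 3 is the first length at which the sum reaches 1.0000.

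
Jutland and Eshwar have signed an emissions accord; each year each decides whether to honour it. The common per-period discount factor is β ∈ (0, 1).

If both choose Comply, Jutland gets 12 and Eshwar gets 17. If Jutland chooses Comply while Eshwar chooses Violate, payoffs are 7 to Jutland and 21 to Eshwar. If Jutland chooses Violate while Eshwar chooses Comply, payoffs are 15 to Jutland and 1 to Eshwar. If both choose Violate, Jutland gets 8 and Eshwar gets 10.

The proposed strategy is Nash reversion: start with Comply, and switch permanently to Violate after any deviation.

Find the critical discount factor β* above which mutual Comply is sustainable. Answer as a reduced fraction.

Jutland's threshold: (15−12)/(15−8) = 3/7.
Eshwar's threshold: (21−17)/(21−10) = 4/11.
3/7 > 4/11, so Jutland binds and β* = 3/7.

3/7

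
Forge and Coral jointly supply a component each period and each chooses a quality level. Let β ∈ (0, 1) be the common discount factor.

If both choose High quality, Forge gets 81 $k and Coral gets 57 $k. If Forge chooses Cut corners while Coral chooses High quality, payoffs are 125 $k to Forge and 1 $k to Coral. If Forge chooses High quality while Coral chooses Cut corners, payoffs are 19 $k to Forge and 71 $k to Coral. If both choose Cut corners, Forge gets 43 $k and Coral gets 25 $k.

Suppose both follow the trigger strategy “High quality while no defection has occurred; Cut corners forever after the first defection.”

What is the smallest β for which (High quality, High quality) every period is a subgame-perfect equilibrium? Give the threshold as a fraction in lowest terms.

Forge: cooperation gives 81 each period; deviation gives 125 once then 43 forever.
  81/(1−β) ≥ 125 + 43β/(1−β) ⇒ β ≥ 44/82 = 22/41.
Coral: cooperation gives 57 each period; deviation gives 71 once then 25 forever.
  β ≥ 14/46 = 7/23.
Both must hold, so the binding constraint is Forge's: β ≥ 22/41.

22/41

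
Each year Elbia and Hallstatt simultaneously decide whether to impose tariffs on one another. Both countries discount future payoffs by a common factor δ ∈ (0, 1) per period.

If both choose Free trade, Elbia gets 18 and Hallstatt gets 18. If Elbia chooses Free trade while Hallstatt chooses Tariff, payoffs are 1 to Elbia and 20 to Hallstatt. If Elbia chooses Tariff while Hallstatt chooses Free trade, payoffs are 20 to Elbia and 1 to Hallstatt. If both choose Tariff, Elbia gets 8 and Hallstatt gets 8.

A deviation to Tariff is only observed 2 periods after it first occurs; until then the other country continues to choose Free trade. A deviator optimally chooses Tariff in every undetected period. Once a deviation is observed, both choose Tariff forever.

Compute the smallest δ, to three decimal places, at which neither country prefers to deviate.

The best deviation is to choose Tariff for all 2 undetected periods, earning 20 each, then 8 forever once detected.
Deviation value: 20(1−δ^2)/(1−δ) + 8δ^2/(1−δ); cooperation value: 18/(1−δ).
IC: 18 ≥ 20(1−δ^2) + 8δ^2 = 20 − 12δ^2.
So δ^2 ≥ 2/12 = 1/6, giving δ ≥ (1/6)^(1/2) ≈ 0.408.

0.408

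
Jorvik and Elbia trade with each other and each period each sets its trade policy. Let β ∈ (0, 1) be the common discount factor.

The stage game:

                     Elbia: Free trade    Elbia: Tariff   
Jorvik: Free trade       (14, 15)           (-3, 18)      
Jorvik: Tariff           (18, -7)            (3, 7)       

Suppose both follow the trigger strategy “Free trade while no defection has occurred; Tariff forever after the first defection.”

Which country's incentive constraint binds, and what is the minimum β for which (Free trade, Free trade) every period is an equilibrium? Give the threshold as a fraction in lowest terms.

Elbia; β ≥ 3/11

Jorvik: cooperation gives 14 each period; deviation gives 18 once then 3 forever.
  14/(1−β) ≥ 18 + 3β/(1−β) ⇒ β ≥ 4/15.
Elbia: cooperation gives 15 each period; deviation gives 18 once then 7 forever.
  β ≥ 3/11.
Both must hold, so the binding constraint is Elbia's: β ≥ 3/11.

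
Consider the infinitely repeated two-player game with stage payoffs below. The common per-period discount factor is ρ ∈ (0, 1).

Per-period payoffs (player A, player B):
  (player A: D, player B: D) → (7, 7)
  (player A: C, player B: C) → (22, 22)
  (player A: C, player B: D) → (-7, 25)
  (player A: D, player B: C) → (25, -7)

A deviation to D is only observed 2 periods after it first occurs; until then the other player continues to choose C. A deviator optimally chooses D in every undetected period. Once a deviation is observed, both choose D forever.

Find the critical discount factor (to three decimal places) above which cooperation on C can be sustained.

0.408

Deviating for the 2 undetected periods gains 25−22 = 3 per period over cooperation, then loses 22−7 = 15 per period forever once punishment starts.
Gain: 3(1 + ρ + … + ρ^1); loss: 15·ρ^2/(1−ρ).
No profitable deviation ⇔ 3(1−ρ^2) ≤ 15·ρ^2, i.e. ρ^2 ≥ 3/(3+15) = 1/6.
Hence ρ ≥ (1/6)^(1/2) ≈ 0.408.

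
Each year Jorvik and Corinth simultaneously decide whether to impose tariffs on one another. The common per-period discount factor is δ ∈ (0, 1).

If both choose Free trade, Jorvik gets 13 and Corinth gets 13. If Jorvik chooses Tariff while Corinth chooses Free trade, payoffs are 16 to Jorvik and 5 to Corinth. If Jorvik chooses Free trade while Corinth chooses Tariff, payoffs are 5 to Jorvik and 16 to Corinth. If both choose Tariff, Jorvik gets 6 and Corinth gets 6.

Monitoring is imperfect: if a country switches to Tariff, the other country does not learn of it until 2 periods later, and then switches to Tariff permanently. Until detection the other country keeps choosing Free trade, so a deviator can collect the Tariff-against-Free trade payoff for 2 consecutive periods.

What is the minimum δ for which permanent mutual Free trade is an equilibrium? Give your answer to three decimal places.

A deviator earns 16 for 2 periods, then 6 forever; cooperating earns 13 forever. Multiplying the IC by (1−δ):
13 ≥ 16(1−δ^2) + 6δ^2, so 10·δ^2 ≥ 3 and δ^2 ≥ 3/10.
δ ≥ (3/10)^(1/2) ≈ 0.548.

0.548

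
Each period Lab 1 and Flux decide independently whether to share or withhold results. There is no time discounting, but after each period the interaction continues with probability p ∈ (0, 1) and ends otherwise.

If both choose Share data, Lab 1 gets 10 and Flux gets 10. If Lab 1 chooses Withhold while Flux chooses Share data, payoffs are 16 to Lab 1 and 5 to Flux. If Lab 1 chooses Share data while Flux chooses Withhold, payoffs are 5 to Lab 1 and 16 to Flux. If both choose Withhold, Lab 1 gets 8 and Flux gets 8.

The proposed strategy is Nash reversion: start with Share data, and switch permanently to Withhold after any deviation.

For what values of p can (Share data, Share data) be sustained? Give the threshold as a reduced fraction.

With no time discounting, the continuation probability p plays the role of the discount factor.
Grim-trigger IC: 10/(1−p) ≥ 16 + 8p/(1−p) ⇒ p ≥ (16−10)/(16−8) = 3/4.

3/4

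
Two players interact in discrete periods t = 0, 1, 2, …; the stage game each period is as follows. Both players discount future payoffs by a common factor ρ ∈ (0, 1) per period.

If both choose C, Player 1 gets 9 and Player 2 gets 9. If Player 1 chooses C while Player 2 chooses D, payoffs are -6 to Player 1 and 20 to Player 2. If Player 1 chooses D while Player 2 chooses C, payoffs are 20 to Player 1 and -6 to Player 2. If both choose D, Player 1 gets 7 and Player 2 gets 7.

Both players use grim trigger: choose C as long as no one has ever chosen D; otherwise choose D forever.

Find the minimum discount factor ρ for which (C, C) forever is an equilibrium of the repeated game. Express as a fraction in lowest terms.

11/13

One-period gain from deviating is 20 − 9 = 11. The loss is 9 − 7 = 2 in every subsequent period, with present value 2·ρ/(1−ρ).
Deviation is unprofitable when 2·ρ/(1−ρ) ≥ 11, i.e. ρ/(1−ρ) ≥ 11/2.
Equivalently ρ ≥ 11/(11+2) = 11/13.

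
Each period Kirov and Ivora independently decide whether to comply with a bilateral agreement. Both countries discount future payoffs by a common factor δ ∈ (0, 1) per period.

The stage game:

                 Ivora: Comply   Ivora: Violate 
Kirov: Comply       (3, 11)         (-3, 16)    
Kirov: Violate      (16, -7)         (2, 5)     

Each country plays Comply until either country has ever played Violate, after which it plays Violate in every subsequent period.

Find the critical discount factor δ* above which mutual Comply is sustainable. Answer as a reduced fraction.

13/14

For Kirov: deviation gain 16−3 = 13, per-period punishment loss 3−2 = 1. IC gives δ ≥ 13/14.
For Ivora: gain 5, loss 6 per period, so δ ≥ 5/11.
The tighter constraint is Kirov's, so cooperation needs δ ≥ 13/14.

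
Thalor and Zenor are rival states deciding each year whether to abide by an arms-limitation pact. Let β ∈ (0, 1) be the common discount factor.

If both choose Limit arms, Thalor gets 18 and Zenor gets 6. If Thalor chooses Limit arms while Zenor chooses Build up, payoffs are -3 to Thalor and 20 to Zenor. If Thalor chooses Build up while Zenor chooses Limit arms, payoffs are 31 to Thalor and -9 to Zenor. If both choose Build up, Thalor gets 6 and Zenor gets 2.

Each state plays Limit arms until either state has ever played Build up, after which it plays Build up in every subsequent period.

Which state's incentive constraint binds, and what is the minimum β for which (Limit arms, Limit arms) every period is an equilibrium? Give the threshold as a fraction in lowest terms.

Thalor: cooperation gives 18 each period; deviation gives 31 once then 6 forever.
  18/(1−β) ≥ 31 + 6β/(1−β) ⇒ β ≥ 13/25.
Zenor: cooperation gives 6 each period; deviation gives 20 once then 2 forever.
  β ≥ 14/18 = 7/9.
Both must hold, so the binding constraint is Zenor's: β ≥ 7/9.

Zenor; β ≥ 7/9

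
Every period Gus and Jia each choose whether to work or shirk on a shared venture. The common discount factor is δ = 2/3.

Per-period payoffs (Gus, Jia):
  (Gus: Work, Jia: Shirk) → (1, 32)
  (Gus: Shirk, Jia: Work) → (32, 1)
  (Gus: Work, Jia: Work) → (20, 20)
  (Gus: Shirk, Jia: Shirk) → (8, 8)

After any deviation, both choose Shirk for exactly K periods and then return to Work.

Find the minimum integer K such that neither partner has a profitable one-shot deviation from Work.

2

Need Σ_{k=1}^{K} δ^k ≥ (32−20)/(20−8) = 1.0000 at δ = 2/3.
At K = 1 the sum is 0.6667 < 1.0000; at K = 2 it is 1.1111 ≥ 1.0000.
So the minimum punishment length is K = 2.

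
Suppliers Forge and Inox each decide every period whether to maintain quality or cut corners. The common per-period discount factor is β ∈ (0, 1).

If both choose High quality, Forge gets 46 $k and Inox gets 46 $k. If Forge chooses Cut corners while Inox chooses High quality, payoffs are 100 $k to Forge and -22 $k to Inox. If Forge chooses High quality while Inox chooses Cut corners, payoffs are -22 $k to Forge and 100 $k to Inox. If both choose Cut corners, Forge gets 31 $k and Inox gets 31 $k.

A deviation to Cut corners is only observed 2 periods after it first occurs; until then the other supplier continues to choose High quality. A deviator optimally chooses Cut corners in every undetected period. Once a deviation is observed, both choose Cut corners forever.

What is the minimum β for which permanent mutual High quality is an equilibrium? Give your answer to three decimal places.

The best deviation is to choose Cut corners for all 2 undetected periods, earning 100 each, then 31 forever once detected.
Deviation value: 100(1−β^2)/(1−β) + 31β^2/(1−β); cooperation value: 46/(1−β).
IC: 46 ≥ 100(1−β^2) + 31β^2 = 100 − 69β^2.
So β^2 ≥ 54/69 = 18/23, giving β ≥ (18/23)^(1/2) ≈ 0.885.

0.885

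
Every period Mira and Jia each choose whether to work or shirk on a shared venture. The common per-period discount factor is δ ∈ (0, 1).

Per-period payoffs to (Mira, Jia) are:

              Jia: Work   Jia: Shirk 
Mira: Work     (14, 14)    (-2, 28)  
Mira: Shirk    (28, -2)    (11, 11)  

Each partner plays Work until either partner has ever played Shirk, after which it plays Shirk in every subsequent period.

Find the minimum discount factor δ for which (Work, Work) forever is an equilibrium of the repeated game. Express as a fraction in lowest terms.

14/17

Cooperation forever yields 14 each period: 14/(1−δ).
Deviating yields 28 once, then 11 forever: 28 + 11δ/(1−δ).
No profitable deviation requires 14/(1−δ) ≥ 28 + 11δ/(1−δ).
Multiplying by (1−δ): 14 ≥ 28(1−δ) + 11δ = 28 − 17δ.
So 17δ ≥ 14, i.e. δ ≥ 14/17.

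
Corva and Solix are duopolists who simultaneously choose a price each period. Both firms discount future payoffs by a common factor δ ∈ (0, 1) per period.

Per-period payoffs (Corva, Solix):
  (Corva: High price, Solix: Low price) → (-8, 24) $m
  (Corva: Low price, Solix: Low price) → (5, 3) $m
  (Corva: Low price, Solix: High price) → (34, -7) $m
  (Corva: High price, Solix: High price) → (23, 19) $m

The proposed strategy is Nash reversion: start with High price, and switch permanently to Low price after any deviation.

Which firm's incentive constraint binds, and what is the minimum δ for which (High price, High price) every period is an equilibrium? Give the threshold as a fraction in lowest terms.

For Corva: deviation gain 34−23 = 11, per-period punishment loss 23−5 = 18. IC gives δ ≥ 11/29.
For Solix: gain 5, loss 16 per period, so δ ≥ 5/21.
The tighter constraint is Corva's, so cooperation needs δ ≥ 11/29.

Corva; δ ≥ 11/29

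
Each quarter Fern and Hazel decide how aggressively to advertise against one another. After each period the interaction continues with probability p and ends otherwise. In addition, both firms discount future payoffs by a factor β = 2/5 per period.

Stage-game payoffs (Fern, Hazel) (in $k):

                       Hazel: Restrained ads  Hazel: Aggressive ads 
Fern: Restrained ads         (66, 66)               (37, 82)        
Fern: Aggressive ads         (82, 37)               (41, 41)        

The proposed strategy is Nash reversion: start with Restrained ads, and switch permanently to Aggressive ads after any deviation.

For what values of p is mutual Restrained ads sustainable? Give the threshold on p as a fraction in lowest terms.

40/41

With continuation probability p and discount β, the effective per-period discount factor is βp.
Grim-trigger IC: βp ≥ (82−66)/(82−41) = 16/41.
So p ≥ (16/41)/(2/5) = 40/41.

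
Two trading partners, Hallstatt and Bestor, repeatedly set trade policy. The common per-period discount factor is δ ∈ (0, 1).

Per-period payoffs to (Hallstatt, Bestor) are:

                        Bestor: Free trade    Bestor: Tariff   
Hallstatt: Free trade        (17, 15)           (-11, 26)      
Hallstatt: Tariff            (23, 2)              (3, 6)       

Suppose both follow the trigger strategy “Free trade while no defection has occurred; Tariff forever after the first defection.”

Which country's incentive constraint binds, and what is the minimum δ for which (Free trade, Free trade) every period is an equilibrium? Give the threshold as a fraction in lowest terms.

Bestor; δ ≥ 11/20

Hallstatt: cooperation gives 17 each period; deviation gives 23 once then 3 forever.
  17/(1−δ) ≥ 23 + 3δ/(1−δ) ⇒ δ ≥ 6/20 = 3/10.
Bestor: cooperation gives 15 each period; deviation gives 26 once then 6 forever.
  δ ≥ 11/20.
Both must hold, so the binding constraint is Bestor's: δ ≥ 11/20.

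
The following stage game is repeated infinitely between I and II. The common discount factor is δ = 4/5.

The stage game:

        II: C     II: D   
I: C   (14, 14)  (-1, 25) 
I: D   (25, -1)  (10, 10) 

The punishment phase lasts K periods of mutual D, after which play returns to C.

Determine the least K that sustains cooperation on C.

Need Σ_{k=1}^{K} δ^k ≥ (25−14)/(14−10) = 2.7500 at δ = 4/5.
At K = 5 the sum is 2.6893 < 2.7500; at K = 6 it is 2.9514 ≥ 2.7500.
So the minimum punishment length is K = 6.

6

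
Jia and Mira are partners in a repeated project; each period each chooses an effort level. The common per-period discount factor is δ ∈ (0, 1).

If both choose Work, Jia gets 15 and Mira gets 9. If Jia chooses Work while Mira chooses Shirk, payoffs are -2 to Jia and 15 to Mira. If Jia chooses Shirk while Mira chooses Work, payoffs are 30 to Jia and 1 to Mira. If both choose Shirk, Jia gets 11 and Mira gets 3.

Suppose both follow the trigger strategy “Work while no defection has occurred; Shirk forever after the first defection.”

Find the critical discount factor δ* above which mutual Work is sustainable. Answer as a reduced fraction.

For Jia: deviation gain 30−15 = 15, per-period punishment loss 15−11 = 4. IC gives δ ≥ 15/19.
For Mira: gain 6, loss 6 per period, so δ ≥ 6/12 = 1/2.
The tighter constraint is Jia's, so cooperation needs δ ≥ 15/19.

15/19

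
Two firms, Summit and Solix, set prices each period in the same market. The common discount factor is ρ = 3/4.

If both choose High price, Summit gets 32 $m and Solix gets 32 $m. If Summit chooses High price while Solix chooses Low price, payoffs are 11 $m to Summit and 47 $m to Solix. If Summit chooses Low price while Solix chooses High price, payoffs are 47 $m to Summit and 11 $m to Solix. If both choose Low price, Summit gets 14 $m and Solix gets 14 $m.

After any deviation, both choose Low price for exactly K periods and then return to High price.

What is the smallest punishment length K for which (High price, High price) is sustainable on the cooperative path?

2

IC: ρ(1−ρ^K)/(1−ρ) ≥ (47−32)/(32−14) = 5/6.
With ρ = 3/4: need 1 − ρ^K ≥ 5/6·(1−3/4)/(3/4), i.e. ρ^K ≤ 0.7222.
Since (3/4)^1 = 0.7500 and (3/4)^2 = 0.5625, the smallest such K is 2.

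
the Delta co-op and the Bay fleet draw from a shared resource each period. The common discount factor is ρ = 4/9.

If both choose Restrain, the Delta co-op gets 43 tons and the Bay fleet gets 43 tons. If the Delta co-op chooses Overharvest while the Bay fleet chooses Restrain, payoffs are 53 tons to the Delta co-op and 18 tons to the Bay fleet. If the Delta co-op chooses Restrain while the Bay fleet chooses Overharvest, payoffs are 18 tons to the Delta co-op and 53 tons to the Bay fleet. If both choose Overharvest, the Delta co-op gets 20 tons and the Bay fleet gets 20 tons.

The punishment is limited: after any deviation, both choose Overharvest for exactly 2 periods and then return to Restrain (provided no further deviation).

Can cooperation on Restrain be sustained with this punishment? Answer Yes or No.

Yes

Comparing payoff streams over the 3 periods until play realigns: cooperate → 43(1+ρ+…+ρ^2); deviate → 53 + 20(ρ+…+ρ^2).
Cooperation is sustained iff (43−20)(ρ+…+ρ^2) ≥ 53−43.
ρ+…+ρ^2 = 4/9·(1−(4/9)^2)/(1−4/9) = 0.6420, and (53−43)/(43−20) = 0.4348.
0.6420 ≥ 0.4348, so cooperation is sustainable.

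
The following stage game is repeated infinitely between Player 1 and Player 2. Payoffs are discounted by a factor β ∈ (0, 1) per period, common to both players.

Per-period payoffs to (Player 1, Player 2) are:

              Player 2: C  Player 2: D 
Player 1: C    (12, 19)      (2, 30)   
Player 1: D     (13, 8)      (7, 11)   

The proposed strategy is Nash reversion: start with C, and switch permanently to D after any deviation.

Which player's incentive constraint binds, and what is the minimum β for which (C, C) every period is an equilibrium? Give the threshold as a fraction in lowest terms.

Player 2; β ≥ 11/19

Player 1's threshold: (13−12)/(13−7) = 1/6.
Player 2's threshold: (30−19)/(30−11) = 11/19.
1/6 < 11/19, so Player 2 binds and β* = 11/19.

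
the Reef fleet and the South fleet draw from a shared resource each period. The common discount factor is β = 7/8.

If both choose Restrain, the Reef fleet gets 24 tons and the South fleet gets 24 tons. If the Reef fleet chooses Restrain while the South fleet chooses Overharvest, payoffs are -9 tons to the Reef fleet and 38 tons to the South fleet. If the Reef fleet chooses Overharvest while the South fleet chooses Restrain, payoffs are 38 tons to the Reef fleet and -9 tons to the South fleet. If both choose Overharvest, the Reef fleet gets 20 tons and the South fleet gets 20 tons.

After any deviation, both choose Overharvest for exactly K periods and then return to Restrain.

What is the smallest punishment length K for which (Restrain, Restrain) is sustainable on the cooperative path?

Need Σ_{k=1}^{K} β^k ≥ (38−24)/(24−20) = 3.5000 at β = 7/8.
At K = 5 the sum is 3.4096 < 3.5000; at K = 6 it is 3.8584 ≥ 3.5000.
So the minimum punishment length is K = 6.

6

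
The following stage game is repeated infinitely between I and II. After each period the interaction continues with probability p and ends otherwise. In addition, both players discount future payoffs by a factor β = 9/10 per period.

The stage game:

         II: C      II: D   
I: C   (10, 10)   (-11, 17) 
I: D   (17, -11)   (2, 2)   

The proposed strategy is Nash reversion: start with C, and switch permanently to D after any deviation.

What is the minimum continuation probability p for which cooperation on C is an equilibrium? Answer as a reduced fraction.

With continuation probability p and discount β, the effective per-period discount factor is βp.
Grim-trigger IC: βp ≥ (17−10)/(17−2) = 7/15.
So p ≥ (7/15)/(9/10) = 14/27.

14/27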